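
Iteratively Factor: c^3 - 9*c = (c - 3)*(c^2 + 3*c) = (c - 3)*(c + 3)*(c)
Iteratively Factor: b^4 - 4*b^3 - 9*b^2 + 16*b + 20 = (b - 5)*(b^3 + b^2 - 4*b - 4) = (b - 5)*(b + 1)*(b^2 - 4) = (b - 5)*(b + 1)*(b + 2)*(b - 2)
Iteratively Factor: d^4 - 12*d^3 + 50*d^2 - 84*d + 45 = (d - 5)*(d^3 - 7*d^2 + 15*d - 9) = (d - 5)*(d - 3)*(d^2 - 4*d + 3) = (d - 5)*(d - 3)^2*(d - 1)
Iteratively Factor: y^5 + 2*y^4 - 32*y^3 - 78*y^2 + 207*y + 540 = (y + 4)*(y^4 - 2*y^3 - 24*y^2 + 18*y + 135) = (y + 3)*(y + 4)*(y^3 - 5*y^2 - 9*y + 45) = (y + 3)^2*(y + 4)*(y^2 - 8*y + 15) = (y - 3)*(y + 3)^2*(y + 4)*(y - 5)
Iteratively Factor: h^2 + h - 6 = (h - 2)*(h + 3)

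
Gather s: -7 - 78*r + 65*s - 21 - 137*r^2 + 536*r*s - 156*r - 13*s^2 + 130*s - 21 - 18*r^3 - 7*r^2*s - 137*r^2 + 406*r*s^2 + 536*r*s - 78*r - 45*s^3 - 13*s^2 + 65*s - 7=-18*r^3 - 274*r^2 - 312*r - 45*s^3 + s^2*(406*r - 26) + s*(-7*r^2 + 1072*r + 260) - 56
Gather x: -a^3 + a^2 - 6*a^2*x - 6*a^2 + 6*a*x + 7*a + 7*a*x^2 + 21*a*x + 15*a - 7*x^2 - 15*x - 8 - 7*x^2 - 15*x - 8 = -a^3 - 5*a^2 + 22*a + x^2*(7*a - 14) + x*(-6*a^2 + 27*a - 30) - 16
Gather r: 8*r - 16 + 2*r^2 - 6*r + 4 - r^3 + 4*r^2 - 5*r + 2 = -r^3 + 6*r^2 - 3*r - 10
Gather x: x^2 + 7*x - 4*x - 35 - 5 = x^2 + 3*x - 40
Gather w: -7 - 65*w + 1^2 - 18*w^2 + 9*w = -18*w^2 - 56*w - 6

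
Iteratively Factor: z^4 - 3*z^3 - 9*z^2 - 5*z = (z + 1)*(z^3 - 4*z^2 - 5*z) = (z - 5)*(z + 1)*(z^2 + z) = (z - 5)*(z + 1)^2*(z)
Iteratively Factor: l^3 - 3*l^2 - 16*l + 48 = (l + 4)*(l^2 - 7*l + 12) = (l - 3)*(l + 4)*(l - 4)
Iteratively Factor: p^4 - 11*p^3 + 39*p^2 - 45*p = (p - 5)*(p^3 - 6*p^2 + 9*p) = (p - 5)*(p - 3)*(p^2 - 3*p) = (p - 5)*(p - 3)^2*(p)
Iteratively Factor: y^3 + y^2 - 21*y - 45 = (y - 5)*(y^2 + 6*y + 9) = (y - 5)*(y + 3)*(y + 3)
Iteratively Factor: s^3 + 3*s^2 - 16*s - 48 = (s + 4)*(s^2 - s - 12) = (s - 4)*(s + 4)*(s + 3)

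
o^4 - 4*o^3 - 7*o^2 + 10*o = o*(o - 5)*(o - 1)*(o + 2)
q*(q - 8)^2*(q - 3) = q^4 - 19*q^3 + 112*q^2 - 192*q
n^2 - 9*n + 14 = (n - 7)*(n - 2)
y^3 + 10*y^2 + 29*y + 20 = (y + 1)*(y + 4)*(y + 5)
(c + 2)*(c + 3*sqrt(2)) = c^2 + 2*c + 3*sqrt(2)*c + 6*sqrt(2)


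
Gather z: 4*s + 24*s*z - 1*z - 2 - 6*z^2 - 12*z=4*s - 6*z^2 + z*(24*s - 13) - 2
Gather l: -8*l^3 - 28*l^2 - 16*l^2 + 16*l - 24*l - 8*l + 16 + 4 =-8*l^3 - 44*l^2 - 16*l + 20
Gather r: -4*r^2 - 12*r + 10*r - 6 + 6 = -4*r^2 - 2*r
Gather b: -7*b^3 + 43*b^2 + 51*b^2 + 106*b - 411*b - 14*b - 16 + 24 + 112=-7*b^3 + 94*b^2 - 319*b + 120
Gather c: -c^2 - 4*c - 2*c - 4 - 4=-c^2 - 6*c - 8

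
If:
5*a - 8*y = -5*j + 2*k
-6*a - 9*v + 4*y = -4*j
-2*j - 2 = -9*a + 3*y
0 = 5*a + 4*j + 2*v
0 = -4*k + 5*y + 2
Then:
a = 444/2563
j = -301/2563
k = 193/466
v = -508/2563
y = -16/233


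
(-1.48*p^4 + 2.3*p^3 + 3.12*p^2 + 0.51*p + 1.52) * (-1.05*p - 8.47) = 1.554*p^5 + 10.1206*p^4 - 22.757*p^3 - 26.9619*p^2 - 5.9157*p - 12.8744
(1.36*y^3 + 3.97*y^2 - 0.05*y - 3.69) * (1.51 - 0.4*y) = -0.544*y^4 + 0.4656*y^3 + 6.0147*y^2 + 1.4005*y - 5.5719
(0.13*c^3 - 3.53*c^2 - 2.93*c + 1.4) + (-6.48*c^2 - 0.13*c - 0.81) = 0.13*c^3 - 10.01*c^2 - 3.06*c + 0.59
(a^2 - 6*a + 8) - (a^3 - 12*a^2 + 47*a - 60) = -a^3 + 13*a^2 - 53*a + 68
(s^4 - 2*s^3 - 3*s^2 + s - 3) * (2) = 2*s^4 - 4*s^3 - 6*s^2 + 2*s - 6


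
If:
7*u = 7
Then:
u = 1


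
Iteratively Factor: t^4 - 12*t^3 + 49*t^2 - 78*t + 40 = (t - 2)*(t^3 - 10*t^2 + 29*t - 20) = (t - 2)*(t - 1)*(t^2 - 9*t + 20) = (t - 5)*(t - 2)*(t - 1)*(t - 4)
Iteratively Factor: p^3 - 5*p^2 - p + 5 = (p - 1)*(p^2 - 4*p - 5) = (p - 5)*(p - 1)*(p + 1)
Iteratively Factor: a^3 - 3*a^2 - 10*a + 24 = (a - 4)*(a^2 + a - 6) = (a - 4)*(a + 3)*(a - 2)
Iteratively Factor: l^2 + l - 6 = (l - 2)*(l + 3)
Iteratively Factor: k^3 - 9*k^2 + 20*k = (k - 5)*(k^2 - 4*k) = k*(k - 5)*(k - 4)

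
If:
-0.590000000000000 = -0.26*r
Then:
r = 2.27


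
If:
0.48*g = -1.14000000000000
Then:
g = -2.38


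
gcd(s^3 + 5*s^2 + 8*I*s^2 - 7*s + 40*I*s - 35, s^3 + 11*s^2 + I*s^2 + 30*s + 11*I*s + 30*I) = s^2 + s*(5 + I) + 5*I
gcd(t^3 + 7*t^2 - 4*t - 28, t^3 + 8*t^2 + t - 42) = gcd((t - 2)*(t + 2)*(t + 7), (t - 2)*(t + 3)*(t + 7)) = t^2 + 5*t - 14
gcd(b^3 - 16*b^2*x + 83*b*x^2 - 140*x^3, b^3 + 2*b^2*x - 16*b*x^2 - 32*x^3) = -b + 4*x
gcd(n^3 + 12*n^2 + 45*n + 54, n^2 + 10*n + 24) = n + 6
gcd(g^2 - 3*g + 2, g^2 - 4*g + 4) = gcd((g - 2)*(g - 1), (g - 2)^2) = g - 2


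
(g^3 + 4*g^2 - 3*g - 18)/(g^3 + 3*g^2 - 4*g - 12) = (g + 3)/(g + 2)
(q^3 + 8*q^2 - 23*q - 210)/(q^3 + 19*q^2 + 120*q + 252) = (q - 5)/(q + 6)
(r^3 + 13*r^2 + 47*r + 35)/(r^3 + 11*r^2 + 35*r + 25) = (r + 7)/(r + 5)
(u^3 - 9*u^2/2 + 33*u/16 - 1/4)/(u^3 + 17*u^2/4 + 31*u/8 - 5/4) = (4*u^2 - 17*u + 4)/(2*(2*u^2 + 9*u + 10))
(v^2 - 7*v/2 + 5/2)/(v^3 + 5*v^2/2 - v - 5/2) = (2*v - 5)/(2*v^2 + 7*v + 5)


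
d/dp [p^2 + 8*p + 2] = 2*p + 8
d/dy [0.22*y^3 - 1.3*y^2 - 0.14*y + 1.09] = 0.66*y^2 - 2.6*y - 0.14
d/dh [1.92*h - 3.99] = 1.92000000000000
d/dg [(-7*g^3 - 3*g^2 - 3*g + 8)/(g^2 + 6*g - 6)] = (-7*g^4 - 84*g^3 + 111*g^2 + 20*g - 30)/(g^4 + 12*g^3 + 24*g^2 - 72*g + 36)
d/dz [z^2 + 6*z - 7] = 2*z + 6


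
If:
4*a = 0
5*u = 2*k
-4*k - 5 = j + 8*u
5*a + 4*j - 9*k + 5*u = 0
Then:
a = 0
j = -175/179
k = -100/179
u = -40/179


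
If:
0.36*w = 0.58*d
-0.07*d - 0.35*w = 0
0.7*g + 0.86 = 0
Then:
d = 0.00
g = -1.23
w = 0.00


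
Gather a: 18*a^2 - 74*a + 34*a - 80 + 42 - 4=18*a^2 - 40*a - 42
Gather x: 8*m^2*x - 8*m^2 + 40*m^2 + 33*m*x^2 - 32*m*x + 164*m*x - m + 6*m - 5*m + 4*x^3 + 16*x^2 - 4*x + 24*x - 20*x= 32*m^2 + 4*x^3 + x^2*(33*m + 16) + x*(8*m^2 + 132*m)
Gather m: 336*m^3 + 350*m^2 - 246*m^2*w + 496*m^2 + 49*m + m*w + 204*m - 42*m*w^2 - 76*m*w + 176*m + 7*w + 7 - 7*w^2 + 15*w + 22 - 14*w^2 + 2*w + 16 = 336*m^3 + m^2*(846 - 246*w) + m*(-42*w^2 - 75*w + 429) - 21*w^2 + 24*w + 45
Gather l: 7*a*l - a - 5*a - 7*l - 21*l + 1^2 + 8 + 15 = -6*a + l*(7*a - 28) + 24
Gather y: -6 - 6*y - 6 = -6*y - 12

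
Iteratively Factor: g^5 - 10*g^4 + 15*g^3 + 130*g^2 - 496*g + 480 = (g - 2)*(g^4 - 8*g^3 - g^2 + 128*g - 240) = (g - 5)*(g - 2)*(g^3 - 3*g^2 - 16*g + 48) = (g - 5)*(g - 2)*(g + 4)*(g^2 - 7*g + 12) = (g - 5)*(g - 3)*(g - 2)*(g + 4)*(g - 4)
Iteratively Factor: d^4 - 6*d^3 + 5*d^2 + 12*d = (d + 1)*(d^3 - 7*d^2 + 12*d) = d*(d + 1)*(d^2 - 7*d + 12) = d*(d - 3)*(d + 1)*(d - 4)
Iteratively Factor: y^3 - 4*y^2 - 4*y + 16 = (y - 4)*(y^2 - 4) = (y - 4)*(y - 2)*(y + 2)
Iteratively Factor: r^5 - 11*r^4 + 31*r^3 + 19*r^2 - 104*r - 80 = (r + 1)*(r^4 - 12*r^3 + 43*r^2 - 24*r - 80) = (r - 5)*(r + 1)*(r^3 - 7*r^2 + 8*r + 16) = (r - 5)*(r - 4)*(r + 1)*(r^2 - 3*r - 4) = (r - 5)*(r - 4)^2*(r + 1)*(r + 1)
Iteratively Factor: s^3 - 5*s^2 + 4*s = (s)*(s^2 - 5*s + 4) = s*(s - 1)*(s - 4)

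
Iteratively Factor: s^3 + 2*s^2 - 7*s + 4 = (s - 1)*(s^2 + 3*s - 4) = (s - 1)^2*(s + 4)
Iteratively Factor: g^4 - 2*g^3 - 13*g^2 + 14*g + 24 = (g + 3)*(g^3 - 5*g^2 + 2*g + 8) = (g + 1)*(g + 3)*(g^2 - 6*g + 8) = (g - 2)*(g + 1)*(g + 3)*(g - 4)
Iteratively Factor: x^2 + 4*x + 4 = (x + 2)*(x + 2)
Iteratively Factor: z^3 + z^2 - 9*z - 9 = (z - 3)*(z^2 + 4*z + 3) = (z - 3)*(z + 1)*(z + 3)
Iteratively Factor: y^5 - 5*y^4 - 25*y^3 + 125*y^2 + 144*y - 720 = (y + 4)*(y^4 - 9*y^3 + 11*y^2 + 81*y - 180) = (y + 3)*(y + 4)*(y^3 - 12*y^2 + 47*y - 60) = (y - 5)*(y + 3)*(y + 4)*(y^2 - 7*y + 12) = (y - 5)*(y - 4)*(y + 3)*(y + 4)*(y - 3)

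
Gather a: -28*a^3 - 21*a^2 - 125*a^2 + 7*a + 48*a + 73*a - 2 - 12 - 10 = -28*a^3 - 146*a^2 + 128*a - 24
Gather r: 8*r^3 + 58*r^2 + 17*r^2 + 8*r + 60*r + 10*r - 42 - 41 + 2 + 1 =8*r^3 + 75*r^2 + 78*r - 80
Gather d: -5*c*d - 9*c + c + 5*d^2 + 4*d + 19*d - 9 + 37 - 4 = -8*c + 5*d^2 + d*(23 - 5*c) + 24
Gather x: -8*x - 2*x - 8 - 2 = -10*x - 10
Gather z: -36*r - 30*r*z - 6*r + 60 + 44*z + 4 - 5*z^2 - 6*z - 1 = -42*r - 5*z^2 + z*(38 - 30*r) + 63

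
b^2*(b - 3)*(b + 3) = b^4 - 9*b^2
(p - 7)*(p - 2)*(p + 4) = p^3 - 5*p^2 - 22*p + 56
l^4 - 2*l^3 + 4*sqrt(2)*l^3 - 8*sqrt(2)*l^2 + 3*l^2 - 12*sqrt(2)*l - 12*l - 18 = (l - 3)*(l + 1)*(l + sqrt(2))*(l + 3*sqrt(2))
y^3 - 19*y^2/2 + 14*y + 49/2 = (y - 7)*(y - 7/2)*(y + 1)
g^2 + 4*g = g*(g + 4)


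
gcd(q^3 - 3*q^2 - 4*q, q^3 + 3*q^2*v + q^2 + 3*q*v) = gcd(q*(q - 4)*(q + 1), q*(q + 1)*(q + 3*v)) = q^2 + q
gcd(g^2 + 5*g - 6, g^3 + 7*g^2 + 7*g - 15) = g - 1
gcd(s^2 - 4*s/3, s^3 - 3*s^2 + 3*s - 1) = 1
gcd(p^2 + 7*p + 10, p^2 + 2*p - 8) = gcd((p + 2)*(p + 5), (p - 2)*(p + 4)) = 1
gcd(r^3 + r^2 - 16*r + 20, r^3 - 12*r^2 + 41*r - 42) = r - 2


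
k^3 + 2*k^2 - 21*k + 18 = (k - 3)*(k - 1)*(k + 6)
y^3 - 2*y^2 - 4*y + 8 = (y - 2)^2*(y + 2)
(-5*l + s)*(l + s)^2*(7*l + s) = -35*l^4 - 68*l^3*s - 30*l^2*s^2 + 4*l*s^3 + s^4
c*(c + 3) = c^2 + 3*c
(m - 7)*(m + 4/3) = m^2 - 17*m/3 - 28/3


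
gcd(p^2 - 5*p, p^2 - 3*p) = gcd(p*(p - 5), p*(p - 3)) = p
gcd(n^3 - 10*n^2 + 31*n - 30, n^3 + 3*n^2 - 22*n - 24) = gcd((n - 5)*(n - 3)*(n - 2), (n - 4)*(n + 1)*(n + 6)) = 1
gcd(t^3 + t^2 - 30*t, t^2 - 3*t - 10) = t - 5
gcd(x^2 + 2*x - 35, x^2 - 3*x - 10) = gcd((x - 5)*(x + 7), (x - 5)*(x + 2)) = x - 5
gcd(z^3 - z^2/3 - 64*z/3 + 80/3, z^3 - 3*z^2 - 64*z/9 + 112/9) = z^2 - 16*z/3 + 16/3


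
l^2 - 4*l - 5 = (l - 5)*(l + 1)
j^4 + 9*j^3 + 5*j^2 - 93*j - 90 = (j - 3)*(j + 1)*(j + 5)*(j + 6)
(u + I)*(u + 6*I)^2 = u^3 + 13*I*u^2 - 48*u - 36*I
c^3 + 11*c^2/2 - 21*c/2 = c*(c - 3/2)*(c + 7)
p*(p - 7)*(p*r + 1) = p^3*r - 7*p^2*r + p^2 - 7*p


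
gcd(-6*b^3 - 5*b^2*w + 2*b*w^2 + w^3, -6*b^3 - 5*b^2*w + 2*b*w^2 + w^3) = -6*b^3 - 5*b^2*w + 2*b*w^2 + w^3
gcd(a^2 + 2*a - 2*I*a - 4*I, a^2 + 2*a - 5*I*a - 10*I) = a + 2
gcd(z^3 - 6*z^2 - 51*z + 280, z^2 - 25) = z - 5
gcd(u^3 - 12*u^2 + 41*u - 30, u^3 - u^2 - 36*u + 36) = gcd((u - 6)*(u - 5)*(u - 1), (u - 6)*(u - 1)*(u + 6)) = u^2 - 7*u + 6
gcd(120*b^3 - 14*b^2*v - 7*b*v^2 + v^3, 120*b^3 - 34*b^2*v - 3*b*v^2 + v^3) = -5*b + v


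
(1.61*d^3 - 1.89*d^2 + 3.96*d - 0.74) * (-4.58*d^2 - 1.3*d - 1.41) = -7.3738*d^5 + 6.5632*d^4 - 17.9499*d^3 + 0.9061*d^2 - 4.6216*d + 1.0434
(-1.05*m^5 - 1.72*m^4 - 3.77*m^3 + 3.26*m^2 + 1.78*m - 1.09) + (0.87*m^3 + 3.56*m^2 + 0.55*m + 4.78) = -1.05*m^5 - 1.72*m^4 - 2.9*m^3 + 6.82*m^2 + 2.33*m + 3.69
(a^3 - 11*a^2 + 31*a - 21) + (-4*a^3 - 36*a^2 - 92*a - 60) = -3*a^3 - 47*a^2 - 61*a - 81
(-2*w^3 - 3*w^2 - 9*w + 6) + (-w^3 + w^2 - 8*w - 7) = -3*w^3 - 2*w^2 - 17*w - 1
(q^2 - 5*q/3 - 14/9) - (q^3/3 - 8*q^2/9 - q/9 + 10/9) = -q^3/3 + 17*q^2/9 - 14*q/9 - 8/3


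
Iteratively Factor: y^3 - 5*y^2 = (y)*(y^2 - 5*y) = y^2*(y - 5)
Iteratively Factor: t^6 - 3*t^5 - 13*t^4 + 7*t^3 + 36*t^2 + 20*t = (t + 1)*(t^5 - 4*t^4 - 9*t^3 + 16*t^2 + 20*t) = t*(t + 1)*(t^4 - 4*t^3 - 9*t^2 + 16*t + 20) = t*(t + 1)^2*(t^3 - 5*t^2 - 4*t + 20) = t*(t + 1)^2*(t + 2)*(t^2 - 7*t + 10) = t*(t - 2)*(t + 1)^2*(t + 2)*(t - 5)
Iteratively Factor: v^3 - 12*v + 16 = (v - 2)*(v^2 + 2*v - 8) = (v - 2)^2*(v + 4)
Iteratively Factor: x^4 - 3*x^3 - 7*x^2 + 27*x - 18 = (x - 3)*(x^3 - 7*x + 6) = (x - 3)*(x - 2)*(x^2 + 2*x - 3) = (x - 3)*(x - 2)*(x - 1)*(x + 3)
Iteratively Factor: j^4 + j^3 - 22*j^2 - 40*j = (j + 2)*(j^3 - j^2 - 20*j) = j*(j + 2)*(j^2 - j - 20) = j*(j + 2)*(j + 4)*(j - 5)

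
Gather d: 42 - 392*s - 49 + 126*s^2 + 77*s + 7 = 126*s^2 - 315*s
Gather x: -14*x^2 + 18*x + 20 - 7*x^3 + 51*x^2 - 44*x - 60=-7*x^3 + 37*x^2 - 26*x - 40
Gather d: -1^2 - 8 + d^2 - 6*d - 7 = d^2 - 6*d - 16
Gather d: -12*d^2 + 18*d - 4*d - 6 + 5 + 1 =-12*d^2 + 14*d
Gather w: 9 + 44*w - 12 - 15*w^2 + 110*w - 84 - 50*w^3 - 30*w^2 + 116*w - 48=-50*w^3 - 45*w^2 + 270*w - 135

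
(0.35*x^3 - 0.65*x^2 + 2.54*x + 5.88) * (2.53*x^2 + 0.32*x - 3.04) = 0.8855*x^5 - 1.5325*x^4 + 5.1542*x^3 + 17.6652*x^2 - 5.84*x - 17.8752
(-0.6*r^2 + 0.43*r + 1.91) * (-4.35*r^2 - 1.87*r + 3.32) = 2.61*r^4 - 0.7485*r^3 - 11.1046*r^2 - 2.1441*r + 6.3412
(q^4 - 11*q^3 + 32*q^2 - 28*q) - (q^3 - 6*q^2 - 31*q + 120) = q^4 - 12*q^3 + 38*q^2 + 3*q - 120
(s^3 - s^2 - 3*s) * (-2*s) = -2*s^4 + 2*s^3 + 6*s^2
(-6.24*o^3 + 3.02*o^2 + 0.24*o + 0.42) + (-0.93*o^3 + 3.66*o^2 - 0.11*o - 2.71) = -7.17*o^3 + 6.68*o^2 + 0.13*o - 2.29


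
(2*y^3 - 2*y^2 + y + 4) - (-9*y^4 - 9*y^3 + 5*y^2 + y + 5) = 9*y^4 + 11*y^3 - 7*y^2 - 1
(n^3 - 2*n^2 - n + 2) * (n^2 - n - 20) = n^5 - 3*n^4 - 19*n^3 + 43*n^2 + 18*n - 40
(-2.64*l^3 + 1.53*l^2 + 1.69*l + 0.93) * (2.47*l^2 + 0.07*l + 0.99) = -6.5208*l^5 + 3.5943*l^4 + 1.6678*l^3 + 3.9301*l^2 + 1.7382*l + 0.9207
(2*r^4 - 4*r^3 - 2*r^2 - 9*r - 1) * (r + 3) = 2*r^5 + 2*r^4 - 14*r^3 - 15*r^2 - 28*r - 3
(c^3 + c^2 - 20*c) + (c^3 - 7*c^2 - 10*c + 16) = 2*c^3 - 6*c^2 - 30*c + 16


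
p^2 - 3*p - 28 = (p - 7)*(p + 4)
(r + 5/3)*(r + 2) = r^2 + 11*r/3 + 10/3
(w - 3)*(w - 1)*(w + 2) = w^3 - 2*w^2 - 5*w + 6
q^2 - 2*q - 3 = (q - 3)*(q + 1)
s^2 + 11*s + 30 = (s + 5)*(s + 6)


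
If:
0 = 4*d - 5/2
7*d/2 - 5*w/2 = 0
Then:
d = 5/8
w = 7/8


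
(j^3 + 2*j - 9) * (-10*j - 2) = -10*j^4 - 2*j^3 - 20*j^2 + 86*j + 18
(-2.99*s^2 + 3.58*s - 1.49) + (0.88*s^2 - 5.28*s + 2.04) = -2.11*s^2 - 1.7*s + 0.55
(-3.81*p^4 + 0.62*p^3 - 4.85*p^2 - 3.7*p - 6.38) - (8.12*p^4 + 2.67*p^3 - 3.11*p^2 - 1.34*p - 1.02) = -11.93*p^4 - 2.05*p^3 - 1.74*p^2 - 2.36*p - 5.36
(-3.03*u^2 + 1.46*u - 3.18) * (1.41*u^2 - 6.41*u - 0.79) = -4.2723*u^4 + 21.4809*u^3 - 11.4487*u^2 + 19.2304*u + 2.5122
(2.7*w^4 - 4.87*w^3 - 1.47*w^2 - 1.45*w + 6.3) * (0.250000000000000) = 0.675*w^4 - 1.2175*w^3 - 0.3675*w^2 - 0.3625*w + 1.575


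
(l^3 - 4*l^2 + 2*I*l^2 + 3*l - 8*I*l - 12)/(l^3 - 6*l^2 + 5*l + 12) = (l^2 + 2*I*l + 3)/(l^2 - 2*l - 3)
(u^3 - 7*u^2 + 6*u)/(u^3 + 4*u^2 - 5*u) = (u - 6)/(u + 5)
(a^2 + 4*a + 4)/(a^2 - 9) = (a^2 + 4*a + 4)/(a^2 - 9)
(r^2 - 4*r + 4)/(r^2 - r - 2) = (r - 2)/(r + 1)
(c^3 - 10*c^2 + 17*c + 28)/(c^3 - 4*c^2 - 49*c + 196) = (c + 1)/(c + 7)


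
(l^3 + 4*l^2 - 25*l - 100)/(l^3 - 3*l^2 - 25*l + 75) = (l + 4)/(l - 3)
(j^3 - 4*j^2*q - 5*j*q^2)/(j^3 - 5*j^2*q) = (j + q)/j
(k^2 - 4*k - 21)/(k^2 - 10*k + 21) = (k + 3)/(k - 3)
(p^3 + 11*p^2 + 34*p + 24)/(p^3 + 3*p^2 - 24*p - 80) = (p^2 + 7*p + 6)/(p^2 - p - 20)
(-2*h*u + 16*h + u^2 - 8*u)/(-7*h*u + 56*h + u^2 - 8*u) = (-2*h + u)/(-7*h + u)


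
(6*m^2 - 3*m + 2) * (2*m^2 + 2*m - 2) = 12*m^4 + 6*m^3 - 14*m^2 + 10*m - 4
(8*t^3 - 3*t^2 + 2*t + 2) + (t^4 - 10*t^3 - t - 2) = t^4 - 2*t^3 - 3*t^2 + t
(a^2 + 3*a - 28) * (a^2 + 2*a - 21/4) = a^4 + 5*a^3 - 109*a^2/4 - 287*a/4 + 147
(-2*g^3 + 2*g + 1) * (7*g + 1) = -14*g^4 - 2*g^3 + 14*g^2 + 9*g + 1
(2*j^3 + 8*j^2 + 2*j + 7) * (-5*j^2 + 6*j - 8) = -10*j^5 - 28*j^4 + 22*j^3 - 87*j^2 + 26*j - 56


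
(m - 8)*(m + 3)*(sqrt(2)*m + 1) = sqrt(2)*m^3 - 5*sqrt(2)*m^2 + m^2 - 24*sqrt(2)*m - 5*m - 24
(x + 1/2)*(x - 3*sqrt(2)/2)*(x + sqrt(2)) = x^3 - sqrt(2)*x^2/2 + x^2/2 - 3*x - sqrt(2)*x/4 - 3/2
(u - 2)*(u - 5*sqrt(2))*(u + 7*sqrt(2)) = u^3 - 2*u^2 + 2*sqrt(2)*u^2 - 70*u - 4*sqrt(2)*u + 140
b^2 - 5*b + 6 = (b - 3)*(b - 2)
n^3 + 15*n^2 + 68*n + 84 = (n + 2)*(n + 6)*(n + 7)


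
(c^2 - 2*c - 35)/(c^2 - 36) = (c^2 - 2*c - 35)/(c^2 - 36)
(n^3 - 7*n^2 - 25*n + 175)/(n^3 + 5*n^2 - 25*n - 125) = (n - 7)/(n + 5)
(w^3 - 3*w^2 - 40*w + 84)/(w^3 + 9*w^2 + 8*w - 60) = (w - 7)/(w + 5)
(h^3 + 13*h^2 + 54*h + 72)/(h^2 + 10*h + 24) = h + 3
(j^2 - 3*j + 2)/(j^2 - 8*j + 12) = (j - 1)/(j - 6)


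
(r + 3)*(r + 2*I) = r^2 + 3*r + 2*I*r + 6*I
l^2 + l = l*(l + 1)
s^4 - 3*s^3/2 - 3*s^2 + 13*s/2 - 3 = (s - 3/2)*(s - 1)^2*(s + 2)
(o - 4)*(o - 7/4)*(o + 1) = o^3 - 19*o^2/4 + 5*o/4 + 7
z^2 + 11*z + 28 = (z + 4)*(z + 7)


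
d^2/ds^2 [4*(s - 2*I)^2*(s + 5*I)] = 24*s + 8*I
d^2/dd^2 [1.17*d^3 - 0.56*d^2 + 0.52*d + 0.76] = 7.02*d - 1.12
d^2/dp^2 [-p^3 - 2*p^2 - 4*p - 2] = -6*p - 4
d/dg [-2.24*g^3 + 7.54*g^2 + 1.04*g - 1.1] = -6.72*g^2 + 15.08*g + 1.04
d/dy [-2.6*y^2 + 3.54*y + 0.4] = 3.54 - 5.2*y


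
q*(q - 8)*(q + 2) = q^3 - 6*q^2 - 16*q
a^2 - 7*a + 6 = (a - 6)*(a - 1)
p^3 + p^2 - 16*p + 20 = (p - 2)^2*(p + 5)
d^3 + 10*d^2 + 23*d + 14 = (d + 1)*(d + 2)*(d + 7)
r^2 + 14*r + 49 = (r + 7)^2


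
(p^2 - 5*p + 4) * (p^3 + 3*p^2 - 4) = p^5 - 2*p^4 - 11*p^3 + 8*p^2 + 20*p - 16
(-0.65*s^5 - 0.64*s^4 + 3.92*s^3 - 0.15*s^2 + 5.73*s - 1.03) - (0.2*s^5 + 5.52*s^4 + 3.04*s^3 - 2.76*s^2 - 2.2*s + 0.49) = -0.85*s^5 - 6.16*s^4 + 0.88*s^3 + 2.61*s^2 + 7.93*s - 1.52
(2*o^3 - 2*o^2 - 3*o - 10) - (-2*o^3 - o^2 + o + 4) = 4*o^3 - o^2 - 4*o - 14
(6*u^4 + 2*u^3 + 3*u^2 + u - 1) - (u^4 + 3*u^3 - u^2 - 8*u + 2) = 5*u^4 - u^3 + 4*u^2 + 9*u - 3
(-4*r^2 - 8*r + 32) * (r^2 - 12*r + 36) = -4*r^4 + 40*r^3 - 16*r^2 - 672*r + 1152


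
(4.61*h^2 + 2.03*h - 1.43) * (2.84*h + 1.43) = 13.0924*h^3 + 12.3575*h^2 - 1.1583*h - 2.0449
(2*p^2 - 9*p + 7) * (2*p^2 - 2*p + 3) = 4*p^4 - 22*p^3 + 38*p^2 - 41*p + 21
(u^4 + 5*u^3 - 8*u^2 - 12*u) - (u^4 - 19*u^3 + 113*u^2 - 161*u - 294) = 24*u^3 - 121*u^2 + 149*u + 294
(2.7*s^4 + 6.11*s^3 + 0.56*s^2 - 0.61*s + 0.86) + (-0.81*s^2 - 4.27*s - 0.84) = 2.7*s^4 + 6.11*s^3 - 0.25*s^2 - 4.88*s + 0.02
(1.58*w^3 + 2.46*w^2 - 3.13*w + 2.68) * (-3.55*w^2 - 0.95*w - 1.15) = -5.609*w^5 - 10.234*w^4 + 6.9575*w^3 - 9.3695*w^2 + 1.0535*w - 3.082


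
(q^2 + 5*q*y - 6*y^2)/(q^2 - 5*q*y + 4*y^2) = (-q - 6*y)/(-q + 4*y)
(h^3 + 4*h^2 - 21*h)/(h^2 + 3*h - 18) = h*(h + 7)/(h + 6)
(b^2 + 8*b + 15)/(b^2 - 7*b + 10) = (b^2 + 8*b + 15)/(b^2 - 7*b + 10)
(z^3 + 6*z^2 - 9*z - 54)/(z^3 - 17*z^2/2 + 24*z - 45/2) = 2*(z^2 + 9*z + 18)/(2*z^2 - 11*z + 15)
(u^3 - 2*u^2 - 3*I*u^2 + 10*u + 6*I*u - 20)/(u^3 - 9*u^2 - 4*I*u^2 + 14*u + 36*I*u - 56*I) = (u^2 - 3*I*u + 10)/(u^2 - u*(7 + 4*I) + 28*I)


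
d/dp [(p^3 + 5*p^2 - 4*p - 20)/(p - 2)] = 2*p + 7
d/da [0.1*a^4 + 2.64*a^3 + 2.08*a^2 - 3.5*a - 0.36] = 0.4*a^3 + 7.92*a^2 + 4.16*a - 3.5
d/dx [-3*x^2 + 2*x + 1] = 2 - 6*x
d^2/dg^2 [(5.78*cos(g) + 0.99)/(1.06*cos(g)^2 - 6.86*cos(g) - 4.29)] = (-0.0126248602172276*cos(g)^5 - 0.0903538422584523*cos(g)^4 - 0.239337001259199*cos(g)^3 + 0.218072123779619*cos(g)^2 + 0.0724512122282771*cos(g) - 0.462704919235811)/(0.00231528578378223*cos(g)^6 - 0.0449514919153192*cos(g)^5 + 0.262801421228125*cos(g)^4 - 0.263713285547591*cos(g)^3 - 1.06360197836666*cos(g)^2 - 0.736286714452409*cos(g) - 0.153482507531625)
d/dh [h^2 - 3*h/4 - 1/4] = 2*h - 3/4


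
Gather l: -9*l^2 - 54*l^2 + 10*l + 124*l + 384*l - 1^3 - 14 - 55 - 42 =-63*l^2 + 518*l - 112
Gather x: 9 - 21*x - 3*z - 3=-21*x - 3*z + 6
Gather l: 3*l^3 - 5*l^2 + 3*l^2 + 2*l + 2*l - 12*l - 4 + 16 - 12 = 3*l^3 - 2*l^2 - 8*l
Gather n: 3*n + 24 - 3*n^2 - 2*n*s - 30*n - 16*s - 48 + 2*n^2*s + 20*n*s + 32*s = n^2*(2*s - 3) + n*(18*s - 27) + 16*s - 24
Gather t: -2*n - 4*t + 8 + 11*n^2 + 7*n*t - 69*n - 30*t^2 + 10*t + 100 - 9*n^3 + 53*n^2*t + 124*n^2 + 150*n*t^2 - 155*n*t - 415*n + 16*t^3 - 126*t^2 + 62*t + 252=-9*n^3 + 135*n^2 - 486*n + 16*t^3 + t^2*(150*n - 156) + t*(53*n^2 - 148*n + 68) + 360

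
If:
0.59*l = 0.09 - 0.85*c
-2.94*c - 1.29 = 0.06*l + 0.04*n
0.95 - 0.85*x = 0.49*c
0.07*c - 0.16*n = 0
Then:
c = -0.45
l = 0.80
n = -0.20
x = 1.38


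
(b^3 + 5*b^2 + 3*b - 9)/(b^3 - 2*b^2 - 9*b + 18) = (b^2 + 2*b - 3)/(b^2 - 5*b + 6)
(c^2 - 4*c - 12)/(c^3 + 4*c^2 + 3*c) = (c^2 - 4*c - 12)/(c*(c^2 + 4*c + 3))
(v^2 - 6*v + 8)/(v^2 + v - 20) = (v - 2)/(v + 5)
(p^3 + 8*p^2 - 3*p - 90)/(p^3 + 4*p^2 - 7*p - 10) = (p^2 + 3*p - 18)/(p^2 - p - 2)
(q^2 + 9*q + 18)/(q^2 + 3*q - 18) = (q + 3)/(q - 3)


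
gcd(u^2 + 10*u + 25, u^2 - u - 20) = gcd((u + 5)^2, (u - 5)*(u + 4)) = 1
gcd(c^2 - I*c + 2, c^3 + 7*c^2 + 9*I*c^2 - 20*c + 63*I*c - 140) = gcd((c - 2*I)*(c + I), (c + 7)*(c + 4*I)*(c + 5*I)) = 1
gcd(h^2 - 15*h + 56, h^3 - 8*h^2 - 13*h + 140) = h - 7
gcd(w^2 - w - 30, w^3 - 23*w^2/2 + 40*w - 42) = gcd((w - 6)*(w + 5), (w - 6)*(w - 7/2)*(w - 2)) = w - 6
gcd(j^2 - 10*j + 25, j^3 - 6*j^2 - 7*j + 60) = j - 5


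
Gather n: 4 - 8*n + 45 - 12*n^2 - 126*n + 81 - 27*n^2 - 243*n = -39*n^2 - 377*n + 130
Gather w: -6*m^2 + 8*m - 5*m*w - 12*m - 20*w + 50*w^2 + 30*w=-6*m^2 - 4*m + 50*w^2 + w*(10 - 5*m)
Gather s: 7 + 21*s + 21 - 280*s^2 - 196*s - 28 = -280*s^2 - 175*s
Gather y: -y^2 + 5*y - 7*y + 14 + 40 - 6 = -y^2 - 2*y + 48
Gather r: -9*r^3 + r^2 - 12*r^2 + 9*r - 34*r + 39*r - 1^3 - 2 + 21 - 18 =-9*r^3 - 11*r^2 + 14*r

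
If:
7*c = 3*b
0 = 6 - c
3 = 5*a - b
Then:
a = 17/5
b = 14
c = 6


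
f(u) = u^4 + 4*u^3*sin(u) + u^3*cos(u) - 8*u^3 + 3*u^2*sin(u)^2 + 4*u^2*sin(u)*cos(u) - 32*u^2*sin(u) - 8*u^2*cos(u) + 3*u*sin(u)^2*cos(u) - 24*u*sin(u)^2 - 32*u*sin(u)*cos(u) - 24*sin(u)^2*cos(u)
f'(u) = -u^3*sin(u) + 4*u^3*cos(u) + 4*u^3 - 4*u^2*sin(u)^2 + 6*u^2*sin(u)*cos(u) + 20*u^2*sin(u) + 4*u^2*cos(u)^2 - 29*u^2*cos(u) - 24*u^2 - 3*u*sin(u)^3 + 38*u*sin(u)^2 + 6*u*sin(u)*cos(u)^2 - 40*u*sin(u)*cos(u) - 64*u*sin(u) - 32*u*cos(u)^2 - 16*u*cos(u) + 24*sin(u)^3 + 3*sin(u)^2*cos(u) - 24*sin(u)^2 - 48*sin(u)*cos(u)^2 - 32*sin(u)*cos(u)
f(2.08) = -130.84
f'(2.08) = 1.85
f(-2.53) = 465.48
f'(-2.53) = -130.80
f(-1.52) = 159.10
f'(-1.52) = -340.12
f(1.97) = -130.52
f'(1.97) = -7.86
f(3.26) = -98.10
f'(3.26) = 38.91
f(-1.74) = 237.98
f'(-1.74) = -369.73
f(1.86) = -129.05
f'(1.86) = -19.05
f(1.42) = -109.15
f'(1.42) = -72.43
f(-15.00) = 96158.93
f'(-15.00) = -8470.83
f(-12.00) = 26575.78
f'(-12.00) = -15740.24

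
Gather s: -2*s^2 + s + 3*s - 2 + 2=-2*s^2 + 4*s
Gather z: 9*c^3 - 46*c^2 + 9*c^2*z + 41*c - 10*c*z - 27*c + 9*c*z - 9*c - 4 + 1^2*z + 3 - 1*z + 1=9*c^3 - 46*c^2 + 5*c + z*(9*c^2 - c)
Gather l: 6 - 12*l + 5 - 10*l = 11 - 22*l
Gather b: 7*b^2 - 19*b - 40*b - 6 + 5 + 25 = 7*b^2 - 59*b + 24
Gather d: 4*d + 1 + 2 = 4*d + 3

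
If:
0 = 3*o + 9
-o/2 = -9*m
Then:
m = -1/6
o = -3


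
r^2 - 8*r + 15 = (r - 5)*(r - 3)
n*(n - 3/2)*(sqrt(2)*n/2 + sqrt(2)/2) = sqrt(2)*n^3/2 - sqrt(2)*n^2/4 - 3*sqrt(2)*n/4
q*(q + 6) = q^2 + 6*q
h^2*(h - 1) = h^3 - h^2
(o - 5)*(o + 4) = o^2 - o - 20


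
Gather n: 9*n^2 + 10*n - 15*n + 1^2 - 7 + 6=9*n^2 - 5*n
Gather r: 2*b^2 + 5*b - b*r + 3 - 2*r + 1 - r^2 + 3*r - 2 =2*b^2 + 5*b - r^2 + r*(1 - b) + 2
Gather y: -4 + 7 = 3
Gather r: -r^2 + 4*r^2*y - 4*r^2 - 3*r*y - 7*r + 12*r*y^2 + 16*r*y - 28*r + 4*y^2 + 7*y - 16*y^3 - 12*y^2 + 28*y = r^2*(4*y - 5) + r*(12*y^2 + 13*y - 35) - 16*y^3 - 8*y^2 + 35*y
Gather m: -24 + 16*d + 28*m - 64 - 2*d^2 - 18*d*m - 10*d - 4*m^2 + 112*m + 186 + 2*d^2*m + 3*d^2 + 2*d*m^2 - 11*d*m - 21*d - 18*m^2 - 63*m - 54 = d^2 - 15*d + m^2*(2*d - 22) + m*(2*d^2 - 29*d + 77) + 44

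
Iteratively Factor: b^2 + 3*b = (b + 3)*(b)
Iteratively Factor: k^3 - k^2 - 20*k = (k - 5)*(k^2 + 4*k) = k*(k - 5)*(k + 4)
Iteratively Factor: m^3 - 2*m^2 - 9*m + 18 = (m - 2)*(m^2 - 9) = (m - 3)*(m - 2)*(m + 3)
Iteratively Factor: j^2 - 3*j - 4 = (j + 1)*(j - 4)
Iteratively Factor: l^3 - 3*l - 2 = (l + 1)*(l^2 - l - 2) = (l + 1)^2*(l - 2)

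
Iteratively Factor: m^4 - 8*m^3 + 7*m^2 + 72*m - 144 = (m - 4)*(m^3 - 4*m^2 - 9*m + 36) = (m - 4)^2*(m^2 - 9) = (m - 4)^2*(m + 3)*(m - 3)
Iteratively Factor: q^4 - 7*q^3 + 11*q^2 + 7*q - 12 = (q + 1)*(q^3 - 8*q^2 + 19*q - 12) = (q - 1)*(q + 1)*(q^2 - 7*q + 12) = (q - 3)*(q - 1)*(q + 1)*(q - 4)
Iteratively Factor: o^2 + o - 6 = (o - 2)*(o + 3)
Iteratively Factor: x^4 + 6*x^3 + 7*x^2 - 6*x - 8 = (x + 1)*(x^3 + 5*x^2 + 2*x - 8) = (x + 1)*(x + 2)*(x^2 + 3*x - 4) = (x - 1)*(x + 1)*(x + 2)*(x + 4)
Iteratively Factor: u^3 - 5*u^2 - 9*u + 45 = (u - 5)*(u^2 - 9) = (u - 5)*(u - 3)*(u + 3)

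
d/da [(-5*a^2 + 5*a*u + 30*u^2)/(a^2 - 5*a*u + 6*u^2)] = 20*u/(a^2 - 4*a*u + 4*u^2)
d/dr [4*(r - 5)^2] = 8*r - 40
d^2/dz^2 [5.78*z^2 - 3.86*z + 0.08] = 11.5600000000000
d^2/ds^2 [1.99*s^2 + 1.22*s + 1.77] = 3.98000000000000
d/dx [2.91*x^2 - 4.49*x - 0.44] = 5.82*x - 4.49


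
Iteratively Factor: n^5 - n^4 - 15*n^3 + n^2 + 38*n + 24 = (n - 2)*(n^4 + n^3 - 13*n^2 - 25*n - 12) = (n - 2)*(n + 1)*(n^3 - 13*n - 12) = (n - 2)*(n + 1)*(n + 3)*(n^2 - 3*n - 4) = (n - 4)*(n - 2)*(n + 1)*(n + 3)*(n + 1)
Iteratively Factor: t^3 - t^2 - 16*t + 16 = (t - 4)*(t^2 + 3*t - 4) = (t - 4)*(t - 1)*(t + 4)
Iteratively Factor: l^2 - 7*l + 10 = (l - 2)*(l - 5)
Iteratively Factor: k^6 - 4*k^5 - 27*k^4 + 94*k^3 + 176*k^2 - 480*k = (k)*(k^5 - 4*k^4 - 27*k^3 + 94*k^2 + 176*k - 480) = k*(k + 4)*(k^4 - 8*k^3 + 5*k^2 + 74*k - 120) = k*(k - 4)*(k + 4)*(k^3 - 4*k^2 - 11*k + 30) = k*(k - 5)*(k - 4)*(k + 4)*(k^2 + k - 6) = k*(k - 5)*(k - 4)*(k - 2)*(k + 4)*(k + 3)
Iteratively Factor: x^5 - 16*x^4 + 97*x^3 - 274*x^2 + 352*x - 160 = (x - 5)*(x^4 - 11*x^3 + 42*x^2 - 64*x + 32) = (x - 5)*(x - 4)*(x^3 - 7*x^2 + 14*x - 8) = (x - 5)*(x - 4)^2*(x^2 - 3*x + 2) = (x - 5)*(x - 4)^2*(x - 1)*(x - 2)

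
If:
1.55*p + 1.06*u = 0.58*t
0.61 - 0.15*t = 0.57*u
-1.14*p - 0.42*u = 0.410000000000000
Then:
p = -0.76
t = -0.05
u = 1.08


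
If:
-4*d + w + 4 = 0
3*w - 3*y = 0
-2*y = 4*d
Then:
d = 2/3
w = -4/3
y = -4/3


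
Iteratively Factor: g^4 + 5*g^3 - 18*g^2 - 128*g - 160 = (g - 5)*(g^3 + 10*g^2 + 32*g + 32) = (g - 5)*(g + 4)*(g^2 + 6*g + 8) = (g - 5)*(g + 4)^2*(g + 2)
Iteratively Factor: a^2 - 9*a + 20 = (a - 4)*(a - 5)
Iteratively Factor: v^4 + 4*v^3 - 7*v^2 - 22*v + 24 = (v - 2)*(v^3 + 6*v^2 + 5*v - 12) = (v - 2)*(v + 4)*(v^2 + 2*v - 3) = (v - 2)*(v - 1)*(v + 4)*(v + 3)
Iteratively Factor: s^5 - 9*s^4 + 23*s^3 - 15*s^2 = (s - 1)*(s^4 - 8*s^3 + 15*s^2) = s*(s - 1)*(s^3 - 8*s^2 + 15*s) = s*(s - 5)*(s - 1)*(s^2 - 3*s) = s^2*(s - 5)*(s - 1)*(s - 3)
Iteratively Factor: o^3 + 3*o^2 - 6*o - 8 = (o + 1)*(o^2 + 2*o - 8) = (o - 2)*(o + 1)*(o + 4)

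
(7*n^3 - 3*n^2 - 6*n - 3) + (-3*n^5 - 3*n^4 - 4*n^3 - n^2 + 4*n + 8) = -3*n^5 - 3*n^4 + 3*n^3 - 4*n^2 - 2*n + 5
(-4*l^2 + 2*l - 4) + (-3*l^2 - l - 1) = -7*l^2 + l - 5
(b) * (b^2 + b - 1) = b^3 + b^2 - b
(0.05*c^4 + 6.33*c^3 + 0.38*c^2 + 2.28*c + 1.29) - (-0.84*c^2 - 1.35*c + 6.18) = 0.05*c^4 + 6.33*c^3 + 1.22*c^2 + 3.63*c - 4.89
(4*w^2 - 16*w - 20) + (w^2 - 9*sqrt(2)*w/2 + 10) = 5*w^2 - 16*w - 9*sqrt(2)*w/2 - 10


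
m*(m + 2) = m^2 + 2*m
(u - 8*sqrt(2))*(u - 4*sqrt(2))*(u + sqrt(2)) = u^3 - 11*sqrt(2)*u^2 + 40*u + 64*sqrt(2)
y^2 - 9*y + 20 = (y - 5)*(y - 4)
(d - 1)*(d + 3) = d^2 + 2*d - 3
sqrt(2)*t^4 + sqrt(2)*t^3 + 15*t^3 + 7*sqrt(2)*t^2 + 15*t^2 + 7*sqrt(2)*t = t*(t + 1)*(t + 7*sqrt(2))*(sqrt(2)*t + 1)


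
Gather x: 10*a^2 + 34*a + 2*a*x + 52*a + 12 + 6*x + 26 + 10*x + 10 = 10*a^2 + 86*a + x*(2*a + 16) + 48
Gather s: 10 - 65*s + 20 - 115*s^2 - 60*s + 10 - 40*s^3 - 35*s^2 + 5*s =-40*s^3 - 150*s^2 - 120*s + 40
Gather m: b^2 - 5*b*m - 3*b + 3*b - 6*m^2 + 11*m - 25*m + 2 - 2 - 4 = b^2 - 6*m^2 + m*(-5*b - 14) - 4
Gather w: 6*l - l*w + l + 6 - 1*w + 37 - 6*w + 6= 7*l + w*(-l - 7) + 49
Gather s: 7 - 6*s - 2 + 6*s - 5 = 0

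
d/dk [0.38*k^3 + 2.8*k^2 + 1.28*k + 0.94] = 1.14*k^2 + 5.6*k + 1.28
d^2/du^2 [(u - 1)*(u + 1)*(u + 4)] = 6*u + 8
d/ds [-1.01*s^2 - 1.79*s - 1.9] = -2.02*s - 1.79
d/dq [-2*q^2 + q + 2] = 1 - 4*q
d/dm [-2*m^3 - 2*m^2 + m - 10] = -6*m^2 - 4*m + 1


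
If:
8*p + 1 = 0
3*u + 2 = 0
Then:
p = -1/8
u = -2/3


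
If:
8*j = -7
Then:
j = -7/8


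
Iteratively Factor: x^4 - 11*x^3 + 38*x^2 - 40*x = (x - 5)*(x^3 - 6*x^2 + 8*x) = x*(x - 5)*(x^2 - 6*x + 8) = x*(x - 5)*(x - 4)*(x - 2)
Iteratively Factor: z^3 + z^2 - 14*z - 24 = (z - 4)*(z^2 + 5*z + 6) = (z - 4)*(z + 3)*(z + 2)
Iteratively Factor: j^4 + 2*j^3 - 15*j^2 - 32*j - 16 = (j + 4)*(j^3 - 2*j^2 - 7*j - 4) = (j - 4)*(j + 4)*(j^2 + 2*j + 1) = (j - 4)*(j + 1)*(j + 4)*(j + 1)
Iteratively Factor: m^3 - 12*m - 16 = (m + 2)*(m^2 - 2*m - 8) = (m - 4)*(m + 2)*(m + 2)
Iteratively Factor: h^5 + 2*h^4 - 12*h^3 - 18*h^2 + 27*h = (h + 3)*(h^4 - h^3 - 9*h^2 + 9*h) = (h - 1)*(h + 3)*(h^3 - 9*h) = (h - 1)*(h + 3)^2*(h^2 - 3*h) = h*(h - 1)*(h + 3)^2*(h - 3)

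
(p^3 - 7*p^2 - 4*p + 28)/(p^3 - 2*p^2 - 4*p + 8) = (p - 7)/(p - 2)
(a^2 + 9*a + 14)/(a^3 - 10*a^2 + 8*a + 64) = (a + 7)/(a^2 - 12*a + 32)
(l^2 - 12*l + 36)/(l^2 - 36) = (l - 6)/(l + 6)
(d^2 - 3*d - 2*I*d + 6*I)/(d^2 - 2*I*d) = (d - 3)/d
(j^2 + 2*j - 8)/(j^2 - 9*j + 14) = (j + 4)/(j - 7)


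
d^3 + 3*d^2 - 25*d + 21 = (d - 3)*(d - 1)*(d + 7)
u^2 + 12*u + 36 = (u + 6)^2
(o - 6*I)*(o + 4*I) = o^2 - 2*I*o + 24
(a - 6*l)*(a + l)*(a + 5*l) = a^3 - 31*a*l^2 - 30*l^3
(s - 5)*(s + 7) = s^2 + 2*s - 35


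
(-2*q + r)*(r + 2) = -2*q*r - 4*q + r^2 + 2*r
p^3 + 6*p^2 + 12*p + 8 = (p + 2)^3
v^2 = v^2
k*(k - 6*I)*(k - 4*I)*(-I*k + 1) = -I*k^4 - 9*k^3 + 14*I*k^2 - 24*k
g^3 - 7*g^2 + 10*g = g*(g - 5)*(g - 2)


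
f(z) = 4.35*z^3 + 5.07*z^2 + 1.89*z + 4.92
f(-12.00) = -6804.48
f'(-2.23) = 44.17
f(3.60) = 280.38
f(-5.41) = -545.70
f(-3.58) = -136.46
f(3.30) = 222.70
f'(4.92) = 367.67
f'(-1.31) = 11.00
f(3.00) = 173.67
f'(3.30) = 177.47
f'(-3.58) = 132.84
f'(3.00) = 149.76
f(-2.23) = -22.32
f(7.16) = 1875.09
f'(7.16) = 743.51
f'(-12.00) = 1759.41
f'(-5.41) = 328.98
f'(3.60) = 207.52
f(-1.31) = 1.37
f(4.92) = 655.01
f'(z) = 13.05*z^2 + 10.14*z + 1.89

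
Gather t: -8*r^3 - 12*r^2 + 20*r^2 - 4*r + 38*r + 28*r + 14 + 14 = -8*r^3 + 8*r^2 + 62*r + 28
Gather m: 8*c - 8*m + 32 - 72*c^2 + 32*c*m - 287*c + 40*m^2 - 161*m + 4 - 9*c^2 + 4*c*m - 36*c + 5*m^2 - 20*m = -81*c^2 - 315*c + 45*m^2 + m*(36*c - 189) + 36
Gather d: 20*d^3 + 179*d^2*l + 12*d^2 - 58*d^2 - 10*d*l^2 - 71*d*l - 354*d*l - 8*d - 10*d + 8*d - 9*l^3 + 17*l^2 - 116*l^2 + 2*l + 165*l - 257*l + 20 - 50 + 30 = 20*d^3 + d^2*(179*l - 46) + d*(-10*l^2 - 425*l - 10) - 9*l^3 - 99*l^2 - 90*l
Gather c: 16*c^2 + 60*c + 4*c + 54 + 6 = 16*c^2 + 64*c + 60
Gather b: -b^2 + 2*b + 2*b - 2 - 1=-b^2 + 4*b - 3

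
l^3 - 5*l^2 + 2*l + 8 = (l - 4)*(l - 2)*(l + 1)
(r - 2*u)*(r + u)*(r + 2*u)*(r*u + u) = r^4*u + r^3*u^2 + r^3*u - 4*r^2*u^3 + r^2*u^2 - 4*r*u^4 - 4*r*u^3 - 4*u^4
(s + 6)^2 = s^2 + 12*s + 36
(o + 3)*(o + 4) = o^2 + 7*o + 12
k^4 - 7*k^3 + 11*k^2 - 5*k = k*(k - 5)*(k - 1)^2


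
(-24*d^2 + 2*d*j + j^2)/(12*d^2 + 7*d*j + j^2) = (-24*d^2 + 2*d*j + j^2)/(12*d^2 + 7*d*j + j^2)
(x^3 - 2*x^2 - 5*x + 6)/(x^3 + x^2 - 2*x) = (x - 3)/x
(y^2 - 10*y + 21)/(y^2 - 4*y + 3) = (y - 7)/(y - 1)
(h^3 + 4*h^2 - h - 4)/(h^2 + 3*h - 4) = h + 1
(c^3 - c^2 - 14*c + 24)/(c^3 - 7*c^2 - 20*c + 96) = (c - 2)/(c - 8)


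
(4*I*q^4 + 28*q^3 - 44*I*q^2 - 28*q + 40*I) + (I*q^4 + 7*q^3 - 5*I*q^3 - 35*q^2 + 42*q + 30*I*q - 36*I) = 5*I*q^4 + 35*q^3 - 5*I*q^3 - 35*q^2 - 44*I*q^2 + 14*q + 30*I*q + 4*I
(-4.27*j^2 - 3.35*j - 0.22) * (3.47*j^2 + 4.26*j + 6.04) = -14.8169*j^4 - 29.8147*j^3 - 40.8252*j^2 - 21.1712*j - 1.3288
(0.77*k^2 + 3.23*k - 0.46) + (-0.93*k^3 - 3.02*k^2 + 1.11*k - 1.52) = -0.93*k^3 - 2.25*k^2 + 4.34*k - 1.98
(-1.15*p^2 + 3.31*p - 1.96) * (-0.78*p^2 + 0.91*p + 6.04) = 0.897*p^4 - 3.6283*p^3 - 2.4051*p^2 + 18.2088*p - 11.8384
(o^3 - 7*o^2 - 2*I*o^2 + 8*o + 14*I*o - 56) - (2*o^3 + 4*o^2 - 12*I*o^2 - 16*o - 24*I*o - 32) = -o^3 - 11*o^2 + 10*I*o^2 + 24*o + 38*I*o - 24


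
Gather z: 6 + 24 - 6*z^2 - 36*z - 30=-6*z^2 - 36*z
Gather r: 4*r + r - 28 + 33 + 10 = 5*r + 15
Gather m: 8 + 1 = 9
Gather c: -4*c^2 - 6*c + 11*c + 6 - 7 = -4*c^2 + 5*c - 1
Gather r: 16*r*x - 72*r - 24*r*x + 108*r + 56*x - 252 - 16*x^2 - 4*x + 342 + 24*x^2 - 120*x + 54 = r*(36 - 8*x) + 8*x^2 - 68*x + 144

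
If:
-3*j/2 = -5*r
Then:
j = 10*r/3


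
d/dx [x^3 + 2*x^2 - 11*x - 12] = 3*x^2 + 4*x - 11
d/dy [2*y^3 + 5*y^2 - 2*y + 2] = 6*y^2 + 10*y - 2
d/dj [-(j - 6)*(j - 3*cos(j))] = -j + (6 - j)*(3*sin(j) + 1) + 3*cos(j)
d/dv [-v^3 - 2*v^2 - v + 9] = -3*v^2 - 4*v - 1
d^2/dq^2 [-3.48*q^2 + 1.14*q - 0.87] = -6.96000000000000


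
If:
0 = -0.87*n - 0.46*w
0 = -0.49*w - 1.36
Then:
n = 1.47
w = -2.78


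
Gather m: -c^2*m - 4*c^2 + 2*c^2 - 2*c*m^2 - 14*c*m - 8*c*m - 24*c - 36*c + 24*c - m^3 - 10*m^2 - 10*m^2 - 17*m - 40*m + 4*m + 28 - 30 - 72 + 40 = -2*c^2 - 36*c - m^3 + m^2*(-2*c - 20) + m*(-c^2 - 22*c - 53) - 34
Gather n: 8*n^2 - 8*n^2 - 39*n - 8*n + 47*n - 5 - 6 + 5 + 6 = 0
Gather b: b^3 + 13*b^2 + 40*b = b^3 + 13*b^2 + 40*b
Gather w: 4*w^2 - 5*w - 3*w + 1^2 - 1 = 4*w^2 - 8*w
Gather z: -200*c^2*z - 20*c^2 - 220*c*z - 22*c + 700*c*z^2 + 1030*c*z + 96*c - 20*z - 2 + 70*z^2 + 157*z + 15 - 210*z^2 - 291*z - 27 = -20*c^2 + 74*c + z^2*(700*c - 140) + z*(-200*c^2 + 810*c - 154) - 14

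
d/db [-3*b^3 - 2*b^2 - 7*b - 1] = -9*b^2 - 4*b - 7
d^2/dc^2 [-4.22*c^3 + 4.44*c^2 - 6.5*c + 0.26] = 8.88 - 25.32*c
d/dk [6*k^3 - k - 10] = 18*k^2 - 1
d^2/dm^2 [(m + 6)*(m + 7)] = 2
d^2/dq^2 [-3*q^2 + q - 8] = -6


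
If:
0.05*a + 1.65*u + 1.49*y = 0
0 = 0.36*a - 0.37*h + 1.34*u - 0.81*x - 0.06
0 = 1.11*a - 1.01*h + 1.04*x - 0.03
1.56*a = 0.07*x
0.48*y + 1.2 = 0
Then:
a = 0.11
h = 2.66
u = 2.25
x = 2.49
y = -2.50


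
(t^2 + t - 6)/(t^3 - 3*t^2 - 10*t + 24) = 1/(t - 4)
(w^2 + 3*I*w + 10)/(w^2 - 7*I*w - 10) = (w + 5*I)/(w - 5*I)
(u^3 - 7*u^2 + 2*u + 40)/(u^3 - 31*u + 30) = (u^2 - 2*u - 8)/(u^2 + 5*u - 6)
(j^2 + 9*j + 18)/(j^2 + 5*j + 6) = (j + 6)/(j + 2)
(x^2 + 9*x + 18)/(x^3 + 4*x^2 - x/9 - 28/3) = 9*(x + 6)/(9*x^2 + 9*x - 28)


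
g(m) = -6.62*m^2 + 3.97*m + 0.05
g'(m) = 3.97 - 13.24*m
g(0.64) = -0.12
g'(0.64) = -4.50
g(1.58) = -10.20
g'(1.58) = -16.95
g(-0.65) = -5.33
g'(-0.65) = 12.58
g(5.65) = -188.85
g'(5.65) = -70.84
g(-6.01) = -262.92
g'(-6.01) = 83.54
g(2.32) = -26.37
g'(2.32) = -26.75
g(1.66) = -11.60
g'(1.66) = -18.01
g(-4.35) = -142.49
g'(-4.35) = 61.56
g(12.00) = -905.59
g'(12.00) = -154.91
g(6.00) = -214.45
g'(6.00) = -75.47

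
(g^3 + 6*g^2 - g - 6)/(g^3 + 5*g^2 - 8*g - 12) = (g - 1)/(g - 2)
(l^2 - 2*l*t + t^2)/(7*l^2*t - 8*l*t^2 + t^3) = (-l + t)/(t*(-7*l + t))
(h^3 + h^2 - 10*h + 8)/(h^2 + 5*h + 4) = (h^2 - 3*h + 2)/(h + 1)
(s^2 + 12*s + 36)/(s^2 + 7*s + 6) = (s + 6)/(s + 1)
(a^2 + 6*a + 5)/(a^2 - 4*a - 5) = (a + 5)/(a - 5)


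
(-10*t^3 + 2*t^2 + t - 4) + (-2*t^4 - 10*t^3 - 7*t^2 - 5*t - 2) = -2*t^4 - 20*t^3 - 5*t^2 - 4*t - 6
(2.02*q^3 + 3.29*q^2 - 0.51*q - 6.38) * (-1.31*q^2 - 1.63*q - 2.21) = -2.6462*q^5 - 7.6025*q^4 - 9.1588*q^3 + 1.9182*q^2 + 11.5265*q + 14.0998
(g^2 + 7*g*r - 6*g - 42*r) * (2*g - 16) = 2*g^3 + 14*g^2*r - 28*g^2 - 196*g*r + 96*g + 672*r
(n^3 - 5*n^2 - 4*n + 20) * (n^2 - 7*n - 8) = n^5 - 12*n^4 + 23*n^3 + 88*n^2 - 108*n - 160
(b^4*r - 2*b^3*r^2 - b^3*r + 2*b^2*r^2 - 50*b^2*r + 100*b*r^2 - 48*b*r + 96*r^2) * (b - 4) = b^5*r - 2*b^4*r^2 - 5*b^4*r + 10*b^3*r^2 - 46*b^3*r + 92*b^2*r^2 + 152*b^2*r - 304*b*r^2 + 192*b*r - 384*r^2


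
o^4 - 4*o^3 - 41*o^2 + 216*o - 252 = (o - 6)*(o - 3)*(o - 2)*(o + 7)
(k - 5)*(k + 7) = k^2 + 2*k - 35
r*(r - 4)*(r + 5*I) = r^3 - 4*r^2 + 5*I*r^2 - 20*I*r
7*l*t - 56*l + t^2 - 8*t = (7*l + t)*(t - 8)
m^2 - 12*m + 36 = (m - 6)^2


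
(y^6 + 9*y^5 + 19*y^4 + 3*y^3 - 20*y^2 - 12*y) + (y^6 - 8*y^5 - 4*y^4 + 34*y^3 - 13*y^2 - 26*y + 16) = 2*y^6 + y^5 + 15*y^4 + 37*y^3 - 33*y^2 - 38*y + 16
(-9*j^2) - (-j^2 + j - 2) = -8*j^2 - j + 2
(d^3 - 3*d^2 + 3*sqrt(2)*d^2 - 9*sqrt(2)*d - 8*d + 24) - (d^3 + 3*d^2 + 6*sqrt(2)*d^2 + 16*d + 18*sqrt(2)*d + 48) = -6*d^2 - 3*sqrt(2)*d^2 - 27*sqrt(2)*d - 24*d - 24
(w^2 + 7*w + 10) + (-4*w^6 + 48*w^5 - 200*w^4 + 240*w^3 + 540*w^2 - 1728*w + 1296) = -4*w^6 + 48*w^5 - 200*w^4 + 240*w^3 + 541*w^2 - 1721*w + 1306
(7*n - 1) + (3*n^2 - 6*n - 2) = 3*n^2 + n - 3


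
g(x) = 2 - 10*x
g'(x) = -10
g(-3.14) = 33.40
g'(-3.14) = -10.00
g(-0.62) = 8.20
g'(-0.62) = -10.00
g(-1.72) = 19.20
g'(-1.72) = -10.00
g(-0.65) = 8.50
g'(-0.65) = -10.00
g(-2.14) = 23.40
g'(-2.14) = -10.00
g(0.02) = 1.80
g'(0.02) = -10.00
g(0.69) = -4.90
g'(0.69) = -10.00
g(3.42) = -32.20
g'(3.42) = -10.00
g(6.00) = -58.00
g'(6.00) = -10.00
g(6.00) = -58.00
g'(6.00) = -10.00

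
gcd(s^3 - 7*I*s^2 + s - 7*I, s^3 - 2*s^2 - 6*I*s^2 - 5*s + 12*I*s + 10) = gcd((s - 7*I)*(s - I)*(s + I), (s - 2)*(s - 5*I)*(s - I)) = s - I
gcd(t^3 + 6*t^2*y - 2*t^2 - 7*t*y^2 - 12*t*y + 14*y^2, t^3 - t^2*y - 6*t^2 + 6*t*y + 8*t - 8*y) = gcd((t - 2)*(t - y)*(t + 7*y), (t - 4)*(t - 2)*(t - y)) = -t^2 + t*y + 2*t - 2*y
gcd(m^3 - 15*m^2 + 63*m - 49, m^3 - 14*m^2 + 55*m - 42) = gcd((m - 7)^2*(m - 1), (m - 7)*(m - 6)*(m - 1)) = m^2 - 8*m + 7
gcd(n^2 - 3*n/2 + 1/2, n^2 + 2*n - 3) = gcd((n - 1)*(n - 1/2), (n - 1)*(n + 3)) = n - 1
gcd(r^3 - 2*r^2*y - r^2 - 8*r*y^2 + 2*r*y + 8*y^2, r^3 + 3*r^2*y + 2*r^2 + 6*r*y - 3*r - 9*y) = r - 1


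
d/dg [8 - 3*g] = -3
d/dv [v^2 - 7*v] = 2*v - 7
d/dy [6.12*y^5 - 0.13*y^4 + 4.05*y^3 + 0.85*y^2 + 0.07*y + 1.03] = 30.6*y^4 - 0.52*y^3 + 12.15*y^2 + 1.7*y + 0.07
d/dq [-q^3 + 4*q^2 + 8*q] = -3*q^2 + 8*q + 8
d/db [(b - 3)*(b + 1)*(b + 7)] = 3*b^2 + 10*b - 17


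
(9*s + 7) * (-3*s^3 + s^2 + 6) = -27*s^4 - 12*s^3 + 7*s^2 + 54*s + 42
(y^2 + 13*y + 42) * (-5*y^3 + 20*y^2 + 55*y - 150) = -5*y^5 - 45*y^4 + 105*y^3 + 1405*y^2 + 360*y - 6300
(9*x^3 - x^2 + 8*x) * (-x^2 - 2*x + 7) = -9*x^5 - 17*x^4 + 57*x^3 - 23*x^2 + 56*x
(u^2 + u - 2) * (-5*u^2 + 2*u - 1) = -5*u^4 - 3*u^3 + 11*u^2 - 5*u + 2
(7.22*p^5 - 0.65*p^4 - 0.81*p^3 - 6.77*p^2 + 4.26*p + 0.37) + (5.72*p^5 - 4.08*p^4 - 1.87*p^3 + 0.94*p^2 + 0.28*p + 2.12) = 12.94*p^5 - 4.73*p^4 - 2.68*p^3 - 5.83*p^2 + 4.54*p + 2.49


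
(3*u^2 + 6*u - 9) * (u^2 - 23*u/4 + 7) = 3*u^4 - 45*u^3/4 - 45*u^2/2 + 375*u/4 - 63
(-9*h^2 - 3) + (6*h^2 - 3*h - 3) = -3*h^2 - 3*h - 6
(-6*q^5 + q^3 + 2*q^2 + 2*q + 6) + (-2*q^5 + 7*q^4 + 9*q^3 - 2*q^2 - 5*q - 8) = -8*q^5 + 7*q^4 + 10*q^3 - 3*q - 2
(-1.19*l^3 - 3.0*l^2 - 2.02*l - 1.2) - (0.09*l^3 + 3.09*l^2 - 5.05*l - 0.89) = -1.28*l^3 - 6.09*l^2 + 3.03*l - 0.31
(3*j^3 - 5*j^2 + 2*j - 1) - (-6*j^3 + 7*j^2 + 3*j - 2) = 9*j^3 - 12*j^2 - j + 1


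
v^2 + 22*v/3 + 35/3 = (v + 7/3)*(v + 5)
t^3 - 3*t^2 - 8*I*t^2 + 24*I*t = t*(t - 3)*(t - 8*I)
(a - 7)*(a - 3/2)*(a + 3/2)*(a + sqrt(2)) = a^4 - 7*a^3 + sqrt(2)*a^3 - 7*sqrt(2)*a^2 - 9*a^2/4 - 9*sqrt(2)*a/4 + 63*a/4 + 63*sqrt(2)/4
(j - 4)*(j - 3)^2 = j^3 - 10*j^2 + 33*j - 36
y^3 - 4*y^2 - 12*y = y*(y - 6)*(y + 2)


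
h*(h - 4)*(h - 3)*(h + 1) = h^4 - 6*h^3 + 5*h^2 + 12*h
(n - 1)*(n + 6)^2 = n^3 + 11*n^2 + 24*n - 36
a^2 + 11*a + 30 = (a + 5)*(a + 6)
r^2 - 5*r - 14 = (r - 7)*(r + 2)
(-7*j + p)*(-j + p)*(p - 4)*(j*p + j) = 7*j^3*p^2 - 21*j^3*p - 28*j^3 - 8*j^2*p^3 + 24*j^2*p^2 + 32*j^2*p + j*p^4 - 3*j*p^3 - 4*j*p^2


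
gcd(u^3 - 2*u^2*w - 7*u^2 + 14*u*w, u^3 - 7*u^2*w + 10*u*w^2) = u^2 - 2*u*w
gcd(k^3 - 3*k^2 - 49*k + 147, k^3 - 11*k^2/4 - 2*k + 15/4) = k - 3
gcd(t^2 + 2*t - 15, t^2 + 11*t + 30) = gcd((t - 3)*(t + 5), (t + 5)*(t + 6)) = t + 5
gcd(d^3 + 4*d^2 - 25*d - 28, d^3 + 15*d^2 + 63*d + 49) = d^2 + 8*d + 7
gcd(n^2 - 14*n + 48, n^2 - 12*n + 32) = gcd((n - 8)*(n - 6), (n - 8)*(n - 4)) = n - 8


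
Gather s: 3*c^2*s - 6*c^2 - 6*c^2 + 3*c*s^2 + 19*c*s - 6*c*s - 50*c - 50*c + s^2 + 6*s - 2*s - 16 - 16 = -12*c^2 - 100*c + s^2*(3*c + 1) + s*(3*c^2 + 13*c + 4) - 32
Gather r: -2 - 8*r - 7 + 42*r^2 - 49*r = 42*r^2 - 57*r - 9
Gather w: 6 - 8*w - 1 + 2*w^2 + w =2*w^2 - 7*w + 5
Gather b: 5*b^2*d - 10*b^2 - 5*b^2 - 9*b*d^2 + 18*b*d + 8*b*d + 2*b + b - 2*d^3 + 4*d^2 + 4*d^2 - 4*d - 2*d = b^2*(5*d - 15) + b*(-9*d^2 + 26*d + 3) - 2*d^3 + 8*d^2 - 6*d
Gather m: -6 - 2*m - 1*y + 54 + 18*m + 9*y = 16*m + 8*y + 48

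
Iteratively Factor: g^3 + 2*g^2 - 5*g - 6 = (g - 2)*(g^2 + 4*g + 3) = (g - 2)*(g + 1)*(g + 3)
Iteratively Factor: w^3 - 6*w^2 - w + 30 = (w - 5)*(w^2 - w - 6) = (w - 5)*(w + 2)*(w - 3)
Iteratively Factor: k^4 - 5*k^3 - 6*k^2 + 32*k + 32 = (k - 4)*(k^3 - k^2 - 10*k - 8) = (k - 4)*(k + 2)*(k^2 - 3*k - 4) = (k - 4)^2*(k + 2)*(k + 1)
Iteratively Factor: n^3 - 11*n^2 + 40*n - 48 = (n - 3)*(n^2 - 8*n + 16) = (n - 4)*(n - 3)*(n - 4)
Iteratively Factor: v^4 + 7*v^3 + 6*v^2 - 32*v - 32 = (v + 4)*(v^3 + 3*v^2 - 6*v - 8) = (v - 2)*(v + 4)*(v^2 + 5*v + 4) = (v - 2)*(v + 4)^2*(v + 1)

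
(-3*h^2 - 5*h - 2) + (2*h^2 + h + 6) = -h^2 - 4*h + 4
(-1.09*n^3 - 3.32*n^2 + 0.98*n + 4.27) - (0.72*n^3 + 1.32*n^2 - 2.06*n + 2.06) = -1.81*n^3 - 4.64*n^2 + 3.04*n + 2.21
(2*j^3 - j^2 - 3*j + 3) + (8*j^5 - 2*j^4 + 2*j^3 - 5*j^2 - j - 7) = 8*j^5 - 2*j^4 + 4*j^3 - 6*j^2 - 4*j - 4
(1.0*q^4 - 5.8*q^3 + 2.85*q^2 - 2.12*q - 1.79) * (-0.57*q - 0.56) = -0.57*q^5 + 2.746*q^4 + 1.6235*q^3 - 0.3876*q^2 + 2.2075*q + 1.0024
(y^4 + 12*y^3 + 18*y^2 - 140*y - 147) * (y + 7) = y^5 + 19*y^4 + 102*y^3 - 14*y^2 - 1127*y - 1029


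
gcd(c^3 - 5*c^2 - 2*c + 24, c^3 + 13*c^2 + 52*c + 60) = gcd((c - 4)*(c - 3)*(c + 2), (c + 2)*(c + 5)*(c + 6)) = c + 2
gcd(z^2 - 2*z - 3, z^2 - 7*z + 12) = z - 3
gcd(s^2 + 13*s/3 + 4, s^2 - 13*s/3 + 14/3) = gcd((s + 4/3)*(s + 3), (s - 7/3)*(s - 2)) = 1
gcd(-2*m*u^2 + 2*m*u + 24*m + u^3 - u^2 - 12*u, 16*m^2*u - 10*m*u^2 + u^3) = -2*m + u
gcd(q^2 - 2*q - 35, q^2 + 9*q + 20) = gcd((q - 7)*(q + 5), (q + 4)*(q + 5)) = q + 5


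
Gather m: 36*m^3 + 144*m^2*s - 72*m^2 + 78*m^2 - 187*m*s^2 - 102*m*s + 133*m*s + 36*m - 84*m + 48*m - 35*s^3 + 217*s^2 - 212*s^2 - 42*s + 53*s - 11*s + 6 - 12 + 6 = 36*m^3 + m^2*(144*s + 6) + m*(-187*s^2 + 31*s) - 35*s^3 + 5*s^2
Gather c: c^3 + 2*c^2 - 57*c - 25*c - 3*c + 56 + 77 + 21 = c^3 + 2*c^2 - 85*c + 154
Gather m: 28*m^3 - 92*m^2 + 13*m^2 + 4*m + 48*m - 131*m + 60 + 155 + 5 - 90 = 28*m^3 - 79*m^2 - 79*m + 130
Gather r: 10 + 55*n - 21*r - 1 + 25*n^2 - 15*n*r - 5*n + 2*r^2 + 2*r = 25*n^2 + 50*n + 2*r^2 + r*(-15*n - 19) + 9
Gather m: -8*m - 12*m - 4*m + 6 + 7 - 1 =12 - 24*m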